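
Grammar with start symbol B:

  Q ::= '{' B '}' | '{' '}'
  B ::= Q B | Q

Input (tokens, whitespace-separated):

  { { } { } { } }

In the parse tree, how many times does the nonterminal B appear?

[B [Q { [B [Q { }] [B [Q { }] [B [Q { }]]]] }]]

4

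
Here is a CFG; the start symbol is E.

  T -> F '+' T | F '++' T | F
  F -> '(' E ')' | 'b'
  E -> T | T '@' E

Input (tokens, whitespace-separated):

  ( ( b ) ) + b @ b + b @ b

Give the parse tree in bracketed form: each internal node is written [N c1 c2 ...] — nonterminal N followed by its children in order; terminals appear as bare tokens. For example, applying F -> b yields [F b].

[E [T [F ( [E [T [F ( [E [T [F b]]] )]]] )] + [T [F b]]] @ [E [T [F b] + [T [F b]]] @ [E [T [F b]]]]]

E
T @ E
F + T @ E
( E ) + T @ E
( T ) + T @ E
( F ) + T @ E
( ( E ) ) + T @ E
( ( T ) ) + T @ E
( ( F ) ) + T @ E
( ( b ) ) + T @ E
( ( b ) ) + F @ E
( ( b ) ) + b @ E
( ( b ) ) + b @ T @ E
( ( b ) ) + b @ F + T @ E
( ( b ) ) + b @ b + T @ E
( ( b ) ) + b @ b + F @ E
( ( b ) ) + b @ b + b @ E
( ( b ) ) + b @ b + b @ T
( ( b ) ) + b @ b + b @ F
( ( b ) ) + b @ b + b @ b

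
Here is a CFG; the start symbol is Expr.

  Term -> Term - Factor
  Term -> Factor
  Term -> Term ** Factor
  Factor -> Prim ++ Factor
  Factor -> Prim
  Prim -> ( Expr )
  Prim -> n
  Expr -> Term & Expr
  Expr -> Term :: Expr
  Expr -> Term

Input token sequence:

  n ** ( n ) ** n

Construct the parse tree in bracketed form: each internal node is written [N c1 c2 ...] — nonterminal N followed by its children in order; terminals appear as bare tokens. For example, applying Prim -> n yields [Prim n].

[Expr [Term [Term [Term [Factor [Prim n]]] ** [Factor [Prim ( [Expr [Term [Factor [Prim n]]]] )]]] ** [Factor [Prim n]]]]

Expr
Term
Term ** Factor
Term ** Factor ** Factor
Factor ** Factor ** Factor
Prim ** Factor ** Factor
n ** Factor ** Factor
n ** Prim ** Factor
n ** ( Expr ) ** Factor
n ** ( Term ) ** Factor
n ** ( Factor ) ** Factor
n ** ( Prim ) ** Factor
n ** ( n ) ** Factor
n ** ( n ) ** Prim
n ** ( n ) ** n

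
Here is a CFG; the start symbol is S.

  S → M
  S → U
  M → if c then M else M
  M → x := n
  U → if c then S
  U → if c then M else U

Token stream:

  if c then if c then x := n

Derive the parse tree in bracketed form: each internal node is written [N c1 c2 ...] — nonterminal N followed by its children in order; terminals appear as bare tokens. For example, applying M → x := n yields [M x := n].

[S [U if c then [S [U if c then [S [M x := n]]]]]]

S
U
if c then S
if c then U
if c then if c then S
if c then if c then M
if c then if c then x := n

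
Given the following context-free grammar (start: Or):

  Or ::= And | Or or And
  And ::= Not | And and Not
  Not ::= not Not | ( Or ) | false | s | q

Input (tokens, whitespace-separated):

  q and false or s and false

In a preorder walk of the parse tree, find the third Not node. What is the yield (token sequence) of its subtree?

[Or [Or [And [And [Not q]] and [Not false]]] or [And [And [Not s]] and [Not false]]]

s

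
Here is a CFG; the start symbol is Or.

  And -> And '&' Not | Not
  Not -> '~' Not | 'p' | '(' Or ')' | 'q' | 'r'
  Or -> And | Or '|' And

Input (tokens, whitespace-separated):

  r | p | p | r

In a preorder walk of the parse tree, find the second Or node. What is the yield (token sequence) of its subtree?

r | p | p

[Or [Or [Or [Or [And [Not r]]] | [And [Not p]]] | [And [Not p]]] | [And [Not r]]]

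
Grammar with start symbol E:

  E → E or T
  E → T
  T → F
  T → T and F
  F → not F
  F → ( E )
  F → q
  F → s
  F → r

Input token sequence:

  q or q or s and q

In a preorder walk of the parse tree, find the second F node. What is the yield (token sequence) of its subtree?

q

[E [E [E [T [F q]]] or [T [F q]]] or [T [T [F s]] and [F q]]]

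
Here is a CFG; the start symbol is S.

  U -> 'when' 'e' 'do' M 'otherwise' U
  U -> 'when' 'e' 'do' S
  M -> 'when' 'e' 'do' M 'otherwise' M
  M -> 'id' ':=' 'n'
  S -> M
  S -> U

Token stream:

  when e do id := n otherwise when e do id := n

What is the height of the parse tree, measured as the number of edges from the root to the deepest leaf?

5

[S [U when e do [M id := n] otherwise [U when e do [S [M id := n]]]]]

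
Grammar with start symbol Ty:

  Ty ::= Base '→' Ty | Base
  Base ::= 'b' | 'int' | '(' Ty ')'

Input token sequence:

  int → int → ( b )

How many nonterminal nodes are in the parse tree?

8

[Ty [Base int] → [Ty [Base int] → [Ty [Base ( [Ty [Base b]] )]]]]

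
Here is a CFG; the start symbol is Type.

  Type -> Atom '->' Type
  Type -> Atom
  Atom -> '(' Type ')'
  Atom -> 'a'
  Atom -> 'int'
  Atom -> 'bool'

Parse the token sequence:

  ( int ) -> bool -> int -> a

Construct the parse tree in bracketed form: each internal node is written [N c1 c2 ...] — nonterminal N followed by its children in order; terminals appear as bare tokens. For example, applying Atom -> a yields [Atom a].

Type
Atom -> Type
( Type ) -> Type
( Atom ) -> Type
( int ) -> Type
( int ) -> Atom -> Type
( int ) -> bool -> Type
( int ) -> bool -> Atom -> Type
( int ) -> bool -> int -> Type
( int ) -> bool -> int -> Atom
( int ) -> bool -> int -> a

[Type [Atom ( [Type [Atom int]] )] -> [Type [Atom bool] -> [Type [Atom int] -> [Type [Atom a]]]]]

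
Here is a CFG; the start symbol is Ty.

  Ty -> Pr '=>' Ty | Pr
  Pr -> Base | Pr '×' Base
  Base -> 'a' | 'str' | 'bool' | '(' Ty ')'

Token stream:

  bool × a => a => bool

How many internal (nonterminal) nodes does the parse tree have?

[Ty [Pr [Pr [Base bool]] × [Base a]] => [Ty [Pr [Base a]] => [Ty [Pr [Base bool]]]]]

11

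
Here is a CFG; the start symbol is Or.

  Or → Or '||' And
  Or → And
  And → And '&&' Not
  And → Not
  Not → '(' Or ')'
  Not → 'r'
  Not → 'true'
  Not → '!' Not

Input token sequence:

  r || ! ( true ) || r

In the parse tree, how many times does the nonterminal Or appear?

[Or [Or [Or [And [Not r]]] || [And [Not ! [Not ( [Or [And [Not true]]] )]]]] || [And [Not r]]]

4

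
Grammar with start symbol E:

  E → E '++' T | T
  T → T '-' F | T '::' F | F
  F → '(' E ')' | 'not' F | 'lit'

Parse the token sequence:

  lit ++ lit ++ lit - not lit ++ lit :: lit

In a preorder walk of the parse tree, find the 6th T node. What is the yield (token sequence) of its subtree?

[E [E [E [E [T [F lit]]] ++ [T [F lit]]] ++ [T [T [F lit]] - [F not [F lit]]]] ++ [T [T [F lit]] :: [F lit]]]

lit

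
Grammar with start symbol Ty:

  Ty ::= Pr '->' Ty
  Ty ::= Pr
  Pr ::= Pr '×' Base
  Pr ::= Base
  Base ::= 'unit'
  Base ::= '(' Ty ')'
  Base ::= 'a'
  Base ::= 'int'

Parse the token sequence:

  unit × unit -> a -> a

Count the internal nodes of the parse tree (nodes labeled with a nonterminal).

[Ty [Pr [Pr [Base unit]] × [Base unit]] -> [Ty [Pr [Base a]] -> [Ty [Pr [Base a]]]]]

11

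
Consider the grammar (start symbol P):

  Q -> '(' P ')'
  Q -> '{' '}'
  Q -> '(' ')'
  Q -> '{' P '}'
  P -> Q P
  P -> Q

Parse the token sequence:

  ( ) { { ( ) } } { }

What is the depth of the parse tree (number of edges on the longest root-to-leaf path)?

[P [Q ( )] [P [Q { [P [Q { [P [Q ( )]] }]] }] [P [Q { }]]]]

7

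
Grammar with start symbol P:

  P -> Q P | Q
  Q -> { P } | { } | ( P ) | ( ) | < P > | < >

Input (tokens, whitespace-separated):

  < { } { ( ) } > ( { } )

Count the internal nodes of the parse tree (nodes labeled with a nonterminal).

[P [Q < [P [Q { }] [P [Q { [P [Q ( )]] }]]] >] [P [Q ( [P [Q { }]] )]]]

12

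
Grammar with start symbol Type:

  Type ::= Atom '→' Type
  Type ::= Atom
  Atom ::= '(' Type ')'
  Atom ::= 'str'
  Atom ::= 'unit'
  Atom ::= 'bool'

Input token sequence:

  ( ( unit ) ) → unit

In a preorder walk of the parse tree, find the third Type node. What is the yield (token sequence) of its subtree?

unit

[Type [Atom ( [Type [Atom ( [Type [Atom unit]] )]] )] → [Type [Atom unit]]]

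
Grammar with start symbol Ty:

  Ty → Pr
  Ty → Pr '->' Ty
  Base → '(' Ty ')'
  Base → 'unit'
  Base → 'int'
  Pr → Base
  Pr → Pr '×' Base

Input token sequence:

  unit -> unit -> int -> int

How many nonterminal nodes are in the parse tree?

[Ty [Pr [Base unit]] -> [Ty [Pr [Base unit]] -> [Ty [Pr [Base int]] -> [Ty [Pr [Base int]]]]]]

12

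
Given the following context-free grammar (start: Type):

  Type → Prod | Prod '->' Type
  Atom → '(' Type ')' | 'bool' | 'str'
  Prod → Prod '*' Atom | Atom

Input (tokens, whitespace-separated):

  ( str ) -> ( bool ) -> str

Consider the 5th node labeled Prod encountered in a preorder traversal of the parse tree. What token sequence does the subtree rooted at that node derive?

str

[Type [Prod [Atom ( [Type [Prod [Atom str]]] )]] -> [Type [Prod [Atom ( [Type [Prod [Atom bool]]] )]] -> [Type [Prod [Atom str]]]]]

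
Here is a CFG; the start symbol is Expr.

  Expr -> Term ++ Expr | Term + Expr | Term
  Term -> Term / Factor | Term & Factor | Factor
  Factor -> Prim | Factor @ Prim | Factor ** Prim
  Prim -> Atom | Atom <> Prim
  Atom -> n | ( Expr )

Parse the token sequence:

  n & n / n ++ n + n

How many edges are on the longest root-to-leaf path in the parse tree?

7

[Expr [Term [Term [Term [Factor [Prim [Atom n]]]] & [Factor [Prim [Atom n]]]] / [Factor [Prim [Atom n]]]] ++ [Expr [Term [Factor [Prim [Atom n]]]] + [Expr [Term [Factor [Prim [Atom n]]]]]]]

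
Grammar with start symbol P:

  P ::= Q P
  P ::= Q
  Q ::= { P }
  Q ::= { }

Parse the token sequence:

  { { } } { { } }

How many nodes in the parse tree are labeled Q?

[P [Q { [P [Q { }]] }] [P [Q { [P [Q { }]] }]]]

4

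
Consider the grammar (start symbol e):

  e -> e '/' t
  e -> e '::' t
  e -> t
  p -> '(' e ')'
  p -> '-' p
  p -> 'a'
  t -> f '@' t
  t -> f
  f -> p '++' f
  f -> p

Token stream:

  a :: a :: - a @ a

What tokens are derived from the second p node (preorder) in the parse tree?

[e [e [e [t [f [p a]]]] :: [t [f [p a]]]] :: [t [f [p - [p a]]] @ [t [f [p a]]]]]

a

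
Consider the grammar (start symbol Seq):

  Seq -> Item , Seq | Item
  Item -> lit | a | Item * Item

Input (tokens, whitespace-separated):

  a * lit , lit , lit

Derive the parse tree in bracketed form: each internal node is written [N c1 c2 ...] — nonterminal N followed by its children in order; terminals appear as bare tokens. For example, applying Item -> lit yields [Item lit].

Seq
Item , Seq
Item * Item , Seq
a * Item , Seq
a * lit , Seq
a * lit , Item , Seq
a * lit , lit , Seq
a * lit , lit , Item
a * lit , lit , lit

[Seq [Item [Item a] * [Item lit]] , [Seq [Item lit] , [Seq [Item lit]]]]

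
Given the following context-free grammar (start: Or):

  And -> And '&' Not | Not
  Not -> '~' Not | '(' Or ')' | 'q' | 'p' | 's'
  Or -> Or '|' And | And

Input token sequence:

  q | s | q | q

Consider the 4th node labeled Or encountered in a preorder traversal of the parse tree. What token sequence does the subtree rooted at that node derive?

[Or [Or [Or [Or [And [Not q]]] | [And [Not s]]] | [And [Not q]]] | [And [Not q]]]

q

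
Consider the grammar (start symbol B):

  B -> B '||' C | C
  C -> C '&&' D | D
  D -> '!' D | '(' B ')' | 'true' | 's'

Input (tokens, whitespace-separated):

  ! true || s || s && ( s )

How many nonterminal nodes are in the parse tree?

[B [B [B [C [D ! [D true]]]] || [C [D s]]] || [C [C [D s]] && [D ( [B [C [D s]]] )]]]

15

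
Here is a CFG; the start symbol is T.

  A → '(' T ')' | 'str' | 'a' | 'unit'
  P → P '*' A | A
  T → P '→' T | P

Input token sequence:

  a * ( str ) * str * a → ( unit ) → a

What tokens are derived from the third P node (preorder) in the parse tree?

[T [P [P [P [P [A a]] * [A ( [T [P [A str]]] )]] * [A str]] * [A a]] → [T [P [A ( [T [P [A unit]]] )]] → [T [P [A a]]]]]

a * ( str )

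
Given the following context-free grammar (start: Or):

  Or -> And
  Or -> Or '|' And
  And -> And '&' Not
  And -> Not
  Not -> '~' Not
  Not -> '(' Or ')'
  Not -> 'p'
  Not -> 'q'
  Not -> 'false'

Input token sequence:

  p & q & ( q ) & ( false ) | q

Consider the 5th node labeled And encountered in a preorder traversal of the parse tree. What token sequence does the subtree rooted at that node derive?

[Or [Or [And [And [And [And [Not p]] & [Not q]] & [Not ( [Or [And [Not q]]] )]] & [Not ( [Or [And [Not false]]] )]]] | [And [Not q]]]

q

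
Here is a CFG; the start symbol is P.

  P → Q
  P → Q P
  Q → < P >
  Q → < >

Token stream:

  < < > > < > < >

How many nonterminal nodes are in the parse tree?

[P [Q < [P [Q < >]] >] [P [Q < >] [P [Q < >]]]]

8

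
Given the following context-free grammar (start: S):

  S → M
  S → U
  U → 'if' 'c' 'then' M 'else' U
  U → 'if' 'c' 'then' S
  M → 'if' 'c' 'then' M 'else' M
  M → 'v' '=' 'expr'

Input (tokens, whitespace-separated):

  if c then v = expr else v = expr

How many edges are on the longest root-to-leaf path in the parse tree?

3

[S [M if c then [M v = expr] else [M v = expr]]]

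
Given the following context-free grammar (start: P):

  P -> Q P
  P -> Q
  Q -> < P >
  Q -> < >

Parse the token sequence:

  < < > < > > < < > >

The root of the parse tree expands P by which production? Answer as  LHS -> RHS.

P -> Q P

[P [Q < [P [Q < >] [P [Q < >]]] >] [P [Q < [P [Q < >]] >]]]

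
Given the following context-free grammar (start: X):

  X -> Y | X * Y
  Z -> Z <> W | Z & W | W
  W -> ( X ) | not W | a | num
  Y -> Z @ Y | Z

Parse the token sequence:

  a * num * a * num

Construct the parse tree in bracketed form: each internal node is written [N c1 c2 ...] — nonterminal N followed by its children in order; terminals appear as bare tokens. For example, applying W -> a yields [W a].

[X [X [X [X [Y [Z [W a]]]] * [Y [Z [W num]]]] * [Y [Z [W a]]]] * [Y [Z [W num]]]]

X
X * Y
X * Y * Y
X * Y * Y * Y
Y * Y * Y * Y
Z * Y * Y * Y
W * Y * Y * Y
a * Y * Y * Y
a * Z * Y * Y
a * W * Y * Y
a * num * Y * Y
a * num * Z * Y
a * num * W * Y
a * num * a * Y
a * num * a * Z
a * num * a * W
a * num * a * num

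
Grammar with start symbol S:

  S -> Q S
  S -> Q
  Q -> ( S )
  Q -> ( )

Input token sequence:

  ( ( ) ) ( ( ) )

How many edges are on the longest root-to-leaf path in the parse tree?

5

[S [Q ( [S [Q ( )]] )] [S [Q ( [S [Q ( )]] )]]]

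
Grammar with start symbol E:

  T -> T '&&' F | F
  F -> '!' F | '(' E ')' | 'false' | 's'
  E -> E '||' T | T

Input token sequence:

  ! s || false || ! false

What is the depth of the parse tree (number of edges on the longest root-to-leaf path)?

[E [E [E [T [F ! [F s]]]] || [T [F false]]] || [T [F ! [F false]]]]

6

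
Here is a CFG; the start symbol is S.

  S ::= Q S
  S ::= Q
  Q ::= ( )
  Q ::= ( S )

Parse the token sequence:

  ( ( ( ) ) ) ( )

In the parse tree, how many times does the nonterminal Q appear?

4

[S [Q ( [S [Q ( [S [Q ( )]] )]] )] [S [Q ( )]]]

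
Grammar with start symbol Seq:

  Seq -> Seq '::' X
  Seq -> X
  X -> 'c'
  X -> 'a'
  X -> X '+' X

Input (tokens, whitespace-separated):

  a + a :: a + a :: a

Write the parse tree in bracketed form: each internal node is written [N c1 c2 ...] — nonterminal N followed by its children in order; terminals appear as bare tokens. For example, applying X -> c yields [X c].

[Seq [Seq [Seq [X [X a] + [X a]]] :: [X [X a] + [X a]]] :: [X a]]

Seq
Seq :: X
Seq :: X :: X
X :: X :: X
X + X :: X :: X
a + X :: X :: X
a + a :: X :: X
a + a :: X + X :: X
a + a :: a + X :: X
a + a :: a + a :: X
a + a :: a + a :: a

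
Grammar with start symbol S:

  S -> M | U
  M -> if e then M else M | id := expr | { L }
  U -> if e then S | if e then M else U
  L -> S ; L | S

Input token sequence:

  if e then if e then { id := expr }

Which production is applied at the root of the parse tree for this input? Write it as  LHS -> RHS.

S -> U

[S [U if e then [S [U if e then [S [M { [L [S [M id := expr]]] }]]]]]]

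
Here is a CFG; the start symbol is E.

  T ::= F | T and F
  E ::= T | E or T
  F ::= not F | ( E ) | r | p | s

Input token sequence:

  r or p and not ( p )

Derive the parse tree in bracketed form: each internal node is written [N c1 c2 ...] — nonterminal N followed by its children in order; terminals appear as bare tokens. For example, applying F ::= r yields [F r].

[E [E [T [F r]]] or [T [T [F p]] and [F not [F ( [E [T [F p]]] )]]]]

E
E or T
T or T
F or T
r or T
r or T and F
r or F and F
r or p and F
r or p and not F
r or p and not ( E )
r or p and not ( T )
r or p and not ( F )
r or p and not ( p )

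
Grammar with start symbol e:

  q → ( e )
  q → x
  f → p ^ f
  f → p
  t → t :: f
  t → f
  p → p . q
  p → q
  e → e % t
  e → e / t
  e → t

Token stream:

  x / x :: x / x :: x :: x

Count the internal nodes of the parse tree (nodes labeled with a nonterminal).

27

[e [e [e [t [f [p [q x]]]]] / [t [t [f [p [q x]]]] :: [f [p [q x]]]]] / [t [t [t [f [p [q x]]]] :: [f [p [q x]]]] :: [f [p [q x]]]]]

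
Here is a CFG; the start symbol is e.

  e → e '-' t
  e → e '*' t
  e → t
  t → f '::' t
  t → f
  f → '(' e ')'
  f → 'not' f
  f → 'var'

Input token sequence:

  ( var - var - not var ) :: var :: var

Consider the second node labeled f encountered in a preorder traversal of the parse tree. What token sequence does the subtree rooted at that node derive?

[e [t [f ( [e [e [e [t [f var]]] - [t [f var]]] - [t [f not [f var]]]] )] :: [t [f var] :: [t [f var]]]]]

var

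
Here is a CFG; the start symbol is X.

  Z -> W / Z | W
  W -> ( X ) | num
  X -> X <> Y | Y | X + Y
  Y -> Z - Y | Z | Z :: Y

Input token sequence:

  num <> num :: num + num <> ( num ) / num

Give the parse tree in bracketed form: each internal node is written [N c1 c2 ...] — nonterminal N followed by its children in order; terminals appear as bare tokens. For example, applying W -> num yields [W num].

[X [X [X [X [Y [Z [W num]]]] <> [Y [Z [W num]] :: [Y [Z [W num]]]]] + [Y [Z [W num]]]] <> [Y [Z [W ( [X [Y [Z [W num]]]] )] / [Z [W num]]]]]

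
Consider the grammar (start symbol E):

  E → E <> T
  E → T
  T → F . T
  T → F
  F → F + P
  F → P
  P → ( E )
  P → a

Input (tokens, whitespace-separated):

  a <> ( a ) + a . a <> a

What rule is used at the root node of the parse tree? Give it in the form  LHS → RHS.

[E [E [E [T [F [P a]]]] <> [T [F [F [P ( [E [T [F [P a]]]] )]] + [P a]] . [T [F [P a]]]]] <> [T [F [P a]]]]

E → E <> T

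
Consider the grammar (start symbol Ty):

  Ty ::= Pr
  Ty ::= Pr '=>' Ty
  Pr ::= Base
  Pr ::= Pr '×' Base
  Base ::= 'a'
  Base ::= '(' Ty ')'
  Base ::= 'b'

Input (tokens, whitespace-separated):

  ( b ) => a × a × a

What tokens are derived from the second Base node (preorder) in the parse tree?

b

[Ty [Pr [Base ( [Ty [Pr [Base b]]] )]] => [Ty [Pr [Pr [Pr [Base a]] × [Base a]] × [Base a]]]]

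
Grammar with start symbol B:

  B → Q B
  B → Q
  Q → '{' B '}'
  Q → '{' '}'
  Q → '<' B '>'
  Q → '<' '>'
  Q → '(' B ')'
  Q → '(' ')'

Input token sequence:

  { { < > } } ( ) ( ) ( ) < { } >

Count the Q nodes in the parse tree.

8

[B [Q { [B [Q { [B [Q < >]] }]] }] [B [Q ( )] [B [Q ( )] [B [Q ( )] [B [Q < [B [Q { }]] >]]]]]]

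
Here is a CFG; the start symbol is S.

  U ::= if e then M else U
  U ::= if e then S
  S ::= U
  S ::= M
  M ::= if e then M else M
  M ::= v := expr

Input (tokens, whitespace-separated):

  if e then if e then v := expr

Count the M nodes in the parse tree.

1

[S [U if e then [S [U if e then [S [M v := expr]]]]]]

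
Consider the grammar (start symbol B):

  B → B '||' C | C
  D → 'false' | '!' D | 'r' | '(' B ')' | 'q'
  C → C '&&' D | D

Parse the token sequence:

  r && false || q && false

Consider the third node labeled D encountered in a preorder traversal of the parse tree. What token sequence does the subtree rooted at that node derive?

q

[B [B [C [C [D r]] && [D false]]] || [C [C [D q]] && [D false]]]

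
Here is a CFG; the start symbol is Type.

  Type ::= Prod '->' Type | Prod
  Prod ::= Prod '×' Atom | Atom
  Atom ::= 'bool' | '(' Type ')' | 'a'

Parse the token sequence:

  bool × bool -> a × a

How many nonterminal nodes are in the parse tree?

[Type [Prod [Prod [Atom bool]] × [Atom bool]] -> [Type [Prod [Prod [Atom a]] × [Atom a]]]]

10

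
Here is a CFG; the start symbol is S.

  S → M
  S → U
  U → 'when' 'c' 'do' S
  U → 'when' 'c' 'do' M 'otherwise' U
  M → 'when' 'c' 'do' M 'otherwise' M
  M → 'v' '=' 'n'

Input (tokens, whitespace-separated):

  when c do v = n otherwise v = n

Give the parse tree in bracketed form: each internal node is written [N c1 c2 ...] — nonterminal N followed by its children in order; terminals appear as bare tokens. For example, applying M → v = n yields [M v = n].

[S [M when c do [M v = n] otherwise [M v = n]]]

S
M
when c do M otherwise M
when c do v = n otherwise M
when c do v = n otherwise v = n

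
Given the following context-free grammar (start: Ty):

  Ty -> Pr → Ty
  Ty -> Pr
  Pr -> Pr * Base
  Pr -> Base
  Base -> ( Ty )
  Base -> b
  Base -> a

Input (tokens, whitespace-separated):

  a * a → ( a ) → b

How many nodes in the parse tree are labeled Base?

[Ty [Pr [Pr [Base a]] * [Base a]] → [Ty [Pr [Base ( [Ty [Pr [Base a]]] )]] → [Ty [Pr [Base b]]]]]

5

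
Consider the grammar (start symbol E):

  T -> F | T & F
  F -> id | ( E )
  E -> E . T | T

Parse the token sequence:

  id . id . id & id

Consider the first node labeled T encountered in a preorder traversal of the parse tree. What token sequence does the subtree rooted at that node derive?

id

[E [E [E [T [F id]]] . [T [F id]]] . [T [T [F id]] & [F id]]]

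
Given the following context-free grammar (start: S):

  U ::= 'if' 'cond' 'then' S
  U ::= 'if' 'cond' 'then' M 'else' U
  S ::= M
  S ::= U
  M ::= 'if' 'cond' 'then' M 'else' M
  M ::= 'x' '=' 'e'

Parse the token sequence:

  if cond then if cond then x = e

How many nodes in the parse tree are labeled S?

[S [U if cond then [S [U if cond then [S [M x = e]]]]]]

3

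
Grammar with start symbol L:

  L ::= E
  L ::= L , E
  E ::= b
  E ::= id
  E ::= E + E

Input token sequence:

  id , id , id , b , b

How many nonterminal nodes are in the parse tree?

[L [L [L [L [L [E id]] , [E id]] , [E id]] , [E b]] , [E b]]

10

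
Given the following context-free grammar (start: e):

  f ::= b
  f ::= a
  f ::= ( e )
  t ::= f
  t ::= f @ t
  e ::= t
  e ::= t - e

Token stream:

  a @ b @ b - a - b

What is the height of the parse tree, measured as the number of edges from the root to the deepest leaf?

5

[e [t [f a] @ [t [f b] @ [t [f b]]]] - [e [t [f a]] - [e [t [f b]]]]]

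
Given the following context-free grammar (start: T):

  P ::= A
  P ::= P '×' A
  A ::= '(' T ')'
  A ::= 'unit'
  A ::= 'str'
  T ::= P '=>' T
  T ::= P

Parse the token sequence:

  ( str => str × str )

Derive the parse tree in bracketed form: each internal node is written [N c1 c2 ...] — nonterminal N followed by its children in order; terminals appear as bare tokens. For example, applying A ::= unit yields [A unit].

[T [P [A ( [T [P [A str]] => [T [P [P [A str]] × [A str]]]] )]]]

T
P
A
( T )
( P => T )
( A => T )
( str => T )
( str => P )
( str => P × A )
( str => A × A )
( str => str × A )
( str => str × str )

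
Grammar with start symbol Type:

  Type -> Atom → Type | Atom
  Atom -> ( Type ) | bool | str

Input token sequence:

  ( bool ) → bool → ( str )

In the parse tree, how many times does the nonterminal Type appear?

[Type [Atom ( [Type [Atom bool]] )] → [Type [Atom bool] → [Type [Atom ( [Type [Atom str]] )]]]]

5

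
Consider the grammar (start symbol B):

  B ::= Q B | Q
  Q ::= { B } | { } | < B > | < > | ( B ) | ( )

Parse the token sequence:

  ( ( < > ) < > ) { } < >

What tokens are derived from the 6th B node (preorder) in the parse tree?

< >

[B [Q ( [B [Q ( [B [Q < >]] )] [B [Q < >]]] )] [B [Q { }] [B [Q < >]]]]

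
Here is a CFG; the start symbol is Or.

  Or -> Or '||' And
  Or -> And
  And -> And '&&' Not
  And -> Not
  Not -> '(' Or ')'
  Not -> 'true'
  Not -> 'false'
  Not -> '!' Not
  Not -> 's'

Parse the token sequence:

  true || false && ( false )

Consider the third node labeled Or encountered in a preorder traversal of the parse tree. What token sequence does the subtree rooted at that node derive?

[Or [Or [And [Not true]]] || [And [And [Not false]] && [Not ( [Or [And [Not false]]] )]]]

false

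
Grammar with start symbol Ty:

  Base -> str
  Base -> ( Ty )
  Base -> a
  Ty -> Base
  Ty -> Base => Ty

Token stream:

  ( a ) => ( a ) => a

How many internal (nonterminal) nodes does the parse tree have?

10

[Ty [Base ( [Ty [Base a]] )] => [Ty [Base ( [Ty [Base a]] )] => [Ty [Base a]]]]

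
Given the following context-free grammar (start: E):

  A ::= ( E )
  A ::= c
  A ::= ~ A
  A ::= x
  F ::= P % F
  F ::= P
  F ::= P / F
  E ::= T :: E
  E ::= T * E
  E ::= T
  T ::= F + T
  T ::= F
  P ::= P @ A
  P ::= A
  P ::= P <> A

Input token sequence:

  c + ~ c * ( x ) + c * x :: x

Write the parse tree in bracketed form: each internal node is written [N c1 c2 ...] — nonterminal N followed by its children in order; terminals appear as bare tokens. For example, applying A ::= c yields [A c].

[E [T [F [P [A c]]] + [T [F [P [A ~ [A c]]]]]] * [E [T [F [P [A ( [E [T [F [P [A x]]]]] )]]] + [T [F [P [A c]]]]] * [E [T [F [P [A x]]]] :: [E [T [F [P [A x]]]]]]]]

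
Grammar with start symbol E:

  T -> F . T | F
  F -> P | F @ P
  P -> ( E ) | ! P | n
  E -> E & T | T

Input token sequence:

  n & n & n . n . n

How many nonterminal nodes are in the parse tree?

[E [E [E [T [F [P n]]]] & [T [F [P n]]]] & [T [F [P n]] . [T [F [P n]] . [T [F [P n]]]]]]

18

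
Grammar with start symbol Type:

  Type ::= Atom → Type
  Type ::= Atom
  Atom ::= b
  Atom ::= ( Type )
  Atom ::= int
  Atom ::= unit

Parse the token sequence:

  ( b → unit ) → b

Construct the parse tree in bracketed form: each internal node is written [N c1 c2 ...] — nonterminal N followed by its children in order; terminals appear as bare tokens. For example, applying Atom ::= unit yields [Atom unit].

Type
Atom → Type
( Type ) → Type
( Atom → Type ) → Type
( b → Type ) → Type
( b → Atom ) → Type
( b → unit ) → Type
( b → unit ) → Atom
( b → unit ) → b

[Type [Atom ( [Type [Atom b] → [Type [Atom unit]]] )] → [Type [Atom b]]]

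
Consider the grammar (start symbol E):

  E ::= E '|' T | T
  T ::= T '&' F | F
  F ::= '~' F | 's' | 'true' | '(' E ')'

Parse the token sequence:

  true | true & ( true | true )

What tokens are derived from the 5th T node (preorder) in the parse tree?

[E [E [T [F true]]] | [T [T [F true]] & [F ( [E [E [T [F true]]] | [T [F true]]] )]]]

true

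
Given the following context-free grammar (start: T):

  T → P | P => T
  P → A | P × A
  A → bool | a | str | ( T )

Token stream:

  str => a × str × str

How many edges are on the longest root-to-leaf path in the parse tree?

6

[T [P [A str]] => [T [P [P [P [A a]] × [A str]] × [A str]]]]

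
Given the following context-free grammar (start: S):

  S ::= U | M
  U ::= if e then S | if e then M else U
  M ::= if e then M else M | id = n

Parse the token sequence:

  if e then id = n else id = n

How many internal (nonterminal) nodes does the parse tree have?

[S [M if e then [M id = n] else [M id = n]]]

4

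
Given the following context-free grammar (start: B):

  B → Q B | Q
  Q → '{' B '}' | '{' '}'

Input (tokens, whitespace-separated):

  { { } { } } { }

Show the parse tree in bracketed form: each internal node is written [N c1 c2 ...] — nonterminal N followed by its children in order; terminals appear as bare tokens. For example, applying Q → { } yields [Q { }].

[B [Q { [B [Q { }] [B [Q { }]]] }] [B [Q { }]]]

B
Q B
{ B } B
{ Q B } B
{ { } B } B
{ { } Q } B
{ { } { } } B
{ { } { } } Q
{ { } { } } { }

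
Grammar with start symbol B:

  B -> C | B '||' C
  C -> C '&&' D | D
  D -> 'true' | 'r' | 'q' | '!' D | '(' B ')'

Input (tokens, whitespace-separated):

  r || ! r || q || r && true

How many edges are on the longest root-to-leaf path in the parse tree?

6

[B [B [B [B [C [D r]]] || [C [D ! [D r]]]] || [C [D q]]] || [C [C [D r]] && [D true]]]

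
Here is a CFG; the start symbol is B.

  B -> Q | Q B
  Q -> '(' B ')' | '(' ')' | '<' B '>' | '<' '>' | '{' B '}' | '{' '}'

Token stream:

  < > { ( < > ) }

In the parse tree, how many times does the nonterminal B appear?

4

[B [Q < >] [B [Q { [B [Q ( [B [Q < >]] )]] }]]]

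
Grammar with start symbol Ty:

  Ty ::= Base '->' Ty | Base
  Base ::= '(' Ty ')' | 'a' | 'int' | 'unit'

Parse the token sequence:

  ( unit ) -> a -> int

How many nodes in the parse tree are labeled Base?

4

[Ty [Base ( [Ty [Base unit]] )] -> [Ty [Base a] -> [Ty [Base int]]]]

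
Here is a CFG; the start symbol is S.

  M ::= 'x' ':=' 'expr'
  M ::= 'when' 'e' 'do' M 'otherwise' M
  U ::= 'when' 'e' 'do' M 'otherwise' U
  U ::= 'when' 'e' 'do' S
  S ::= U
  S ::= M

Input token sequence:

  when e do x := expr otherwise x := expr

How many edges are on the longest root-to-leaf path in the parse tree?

[S [M when e do [M x := expr] otherwise [M x := expr]]]

3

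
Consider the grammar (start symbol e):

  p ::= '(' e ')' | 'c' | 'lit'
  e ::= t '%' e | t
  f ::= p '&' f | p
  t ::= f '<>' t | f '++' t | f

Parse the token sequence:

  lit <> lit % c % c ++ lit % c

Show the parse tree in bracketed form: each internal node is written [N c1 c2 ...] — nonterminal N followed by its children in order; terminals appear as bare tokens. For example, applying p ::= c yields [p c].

e
t % e
f <> t % e
p <> t % e
lit <> t % e
lit <> f % e
lit <> p % e
lit <> lit % e
lit <> lit % t % e
lit <> lit % f % e
lit <> lit % p % e
lit <> lit % c % e
lit <> lit % c % t % e
lit <> lit % c % f ++ t % e
lit <> lit % c % p ++ t % e
lit <> lit % c % c ++ t % e
lit <> lit % c % c ++ f % e
lit <> lit % c % c ++ p % e
lit <> lit % c % c ++ lit % e
lit <> lit % c % c ++ lit % t
lit <> lit % c % c ++ lit % f
lit <> lit % c % c ++ lit % p
lit <> lit % c % c ++ lit % c

[e [t [f [p lit]] <> [t [f [p lit]]]] % [e [t [f [p c]]] % [e [t [f [p c]] ++ [t [f [p lit]]]] % [e [t [f [p c]]]]]]]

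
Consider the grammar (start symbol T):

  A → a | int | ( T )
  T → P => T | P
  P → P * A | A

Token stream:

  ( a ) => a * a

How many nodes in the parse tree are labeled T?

3

[T [P [A ( [T [P [A a]]] )]] => [T [P [P [A a]] * [A a]]]]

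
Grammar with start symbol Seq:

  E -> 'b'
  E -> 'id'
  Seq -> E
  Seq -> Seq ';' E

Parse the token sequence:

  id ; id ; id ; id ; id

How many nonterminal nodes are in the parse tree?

[Seq [Seq [Seq [Seq [Seq [E id]] ; [E id]] ; [E id]] ; [E id]] ; [E id]]

10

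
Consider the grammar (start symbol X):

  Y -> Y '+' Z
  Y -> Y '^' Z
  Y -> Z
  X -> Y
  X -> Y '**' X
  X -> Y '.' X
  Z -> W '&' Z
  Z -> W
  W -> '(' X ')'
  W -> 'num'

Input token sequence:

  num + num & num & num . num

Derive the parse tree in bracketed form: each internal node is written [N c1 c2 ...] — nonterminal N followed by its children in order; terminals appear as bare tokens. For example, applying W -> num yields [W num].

X
Y . X
Y + Z . X
Z + Z . X
W + Z . X
num + Z . X
num + W & Z . X
num + num & Z . X
num + num & W & Z . X
num + num & num & Z . X
num + num & num & W . X
num + num & num & num . X
num + num & num & num . Y
num + num & num & num . Z
num + num & num & num . W
num + num & num & num . num

[X [Y [Y [Z [W num]]] + [Z [W num] & [Z [W num] & [Z [W num]]]]] . [X [Y [Z [W num]]]]]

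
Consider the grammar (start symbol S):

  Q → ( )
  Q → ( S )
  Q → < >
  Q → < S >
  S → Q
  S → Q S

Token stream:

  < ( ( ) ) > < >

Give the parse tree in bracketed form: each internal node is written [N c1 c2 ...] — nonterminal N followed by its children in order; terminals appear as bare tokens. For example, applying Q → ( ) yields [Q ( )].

[S [Q < [S [Q ( [S [Q ( )]] )]] >] [S [Q < >]]]

S
Q S
< S > S
< Q > S
< ( S ) > S
< ( Q ) > S
< ( ( ) ) > S
< ( ( ) ) > Q
< ( ( ) ) > < >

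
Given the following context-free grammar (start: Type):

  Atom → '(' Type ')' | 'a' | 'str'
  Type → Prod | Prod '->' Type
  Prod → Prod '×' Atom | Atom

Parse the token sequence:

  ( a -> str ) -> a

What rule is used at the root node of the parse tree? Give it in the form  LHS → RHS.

Type → Prod '->' Type

[Type [Prod [Atom ( [Type [Prod [Atom a]] -> [Type [Prod [Atom str]]]] )]] -> [Type [Prod [Atom a]]]]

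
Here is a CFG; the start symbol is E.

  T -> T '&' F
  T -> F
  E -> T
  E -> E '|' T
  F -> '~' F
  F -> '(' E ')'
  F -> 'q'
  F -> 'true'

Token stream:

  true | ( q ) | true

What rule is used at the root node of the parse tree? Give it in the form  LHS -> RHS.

[E [E [E [T [F true]]] | [T [F ( [E [T [F q]]] )]]] | [T [F true]]]

E -> E '|' T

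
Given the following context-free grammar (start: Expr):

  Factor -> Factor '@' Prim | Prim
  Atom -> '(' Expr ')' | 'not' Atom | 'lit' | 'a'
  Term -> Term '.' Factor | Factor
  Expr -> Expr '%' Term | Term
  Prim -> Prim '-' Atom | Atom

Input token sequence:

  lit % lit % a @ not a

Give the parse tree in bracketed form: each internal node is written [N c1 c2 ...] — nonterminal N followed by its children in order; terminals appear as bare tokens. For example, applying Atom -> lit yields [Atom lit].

Expr
Expr % Term
Expr % Term % Term
Term % Term % Term
Factor % Term % Term
Prim % Term % Term
Atom % Term % Term
lit % Term % Term
lit % Factor % Term
lit % Prim % Term
lit % Atom % Term
lit % lit % Term
lit % lit % Factor
lit % lit % Factor @ Prim
lit % lit % Prim @ Prim
lit % lit % Atom @ Prim
lit % lit % a @ Prim
lit % lit % a @ Atom
lit % lit % a @ not Atom
lit % lit % a @ not a

[Expr [Expr [Expr [Term [Factor [Prim [Atom lit]]]]] % [Term [Factor [Prim [Atom lit]]]]] % [Term [Factor [Factor [Prim [Atom a]]] @ [Prim [Atom not [Atom a]]]]]]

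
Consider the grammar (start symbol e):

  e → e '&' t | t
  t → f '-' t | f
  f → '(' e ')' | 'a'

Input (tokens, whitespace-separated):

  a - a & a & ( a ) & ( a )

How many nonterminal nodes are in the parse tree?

[e [e [e [e [t [f a] - [t [f a]]]] & [t [f a]]] & [t [f ( [e [t [f a]]] )]]] & [t [f ( [e [t [f a]]] )]]]

20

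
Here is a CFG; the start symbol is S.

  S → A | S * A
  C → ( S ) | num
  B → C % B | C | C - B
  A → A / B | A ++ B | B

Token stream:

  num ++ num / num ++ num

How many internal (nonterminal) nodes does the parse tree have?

[S [A [A [A [A [B [C num]]] ++ [B [C num]]] / [B [C num]]] ++ [B [C num]]]]

13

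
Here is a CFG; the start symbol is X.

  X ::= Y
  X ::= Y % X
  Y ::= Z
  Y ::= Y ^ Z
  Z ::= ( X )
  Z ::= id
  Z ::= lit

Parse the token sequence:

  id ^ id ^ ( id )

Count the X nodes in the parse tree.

2

[X [Y [Y [Y [Z id]] ^ [Z id]] ^ [Z ( [X [Y [Z id]]] )]]]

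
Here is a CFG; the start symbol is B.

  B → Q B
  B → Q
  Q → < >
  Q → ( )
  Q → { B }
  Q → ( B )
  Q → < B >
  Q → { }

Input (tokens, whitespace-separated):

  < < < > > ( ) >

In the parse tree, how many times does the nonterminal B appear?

[B [Q < [B [Q < [B [Q < >]] >] [B [Q ( )]]] >]]

4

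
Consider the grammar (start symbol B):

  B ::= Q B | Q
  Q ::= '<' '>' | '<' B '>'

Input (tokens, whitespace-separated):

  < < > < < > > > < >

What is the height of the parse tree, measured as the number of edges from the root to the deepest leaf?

7

[B [Q < [B [Q < >] [B [Q < [B [Q < >]] >]]] >] [B [Q < >]]]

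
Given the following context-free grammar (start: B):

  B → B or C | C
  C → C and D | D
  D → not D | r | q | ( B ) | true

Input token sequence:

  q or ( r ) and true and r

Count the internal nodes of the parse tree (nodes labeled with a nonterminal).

13

[B [B [C [D q]]] or [C [C [C [D ( [B [C [D r]]] )]] and [D true]] and [D r]]]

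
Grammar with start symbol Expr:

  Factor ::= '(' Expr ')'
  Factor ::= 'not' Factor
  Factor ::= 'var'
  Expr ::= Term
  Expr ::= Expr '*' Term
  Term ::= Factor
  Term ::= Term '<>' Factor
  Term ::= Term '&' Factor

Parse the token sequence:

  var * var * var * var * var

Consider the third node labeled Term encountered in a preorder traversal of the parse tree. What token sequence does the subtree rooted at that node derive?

var

[Expr [Expr [Expr [Expr [Expr [Term [Factor var]]] * [Term [Factor var]]] * [Term [Factor var]]] * [Term [Factor var]]] * [Term [Factor var]]]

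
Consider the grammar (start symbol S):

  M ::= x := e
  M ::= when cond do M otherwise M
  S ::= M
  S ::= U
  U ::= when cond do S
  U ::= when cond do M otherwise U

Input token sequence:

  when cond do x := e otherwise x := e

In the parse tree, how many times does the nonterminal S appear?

1

[S [M when cond do [M x := e] otherwise [M x := e]]]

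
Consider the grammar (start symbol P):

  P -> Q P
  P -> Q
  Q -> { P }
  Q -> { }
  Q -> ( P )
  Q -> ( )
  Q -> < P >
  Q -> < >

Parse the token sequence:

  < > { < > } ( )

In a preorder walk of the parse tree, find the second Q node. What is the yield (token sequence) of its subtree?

{ < > }

[P [Q < >] [P [Q { [P [Q < >]] }] [P [Q ( )]]]]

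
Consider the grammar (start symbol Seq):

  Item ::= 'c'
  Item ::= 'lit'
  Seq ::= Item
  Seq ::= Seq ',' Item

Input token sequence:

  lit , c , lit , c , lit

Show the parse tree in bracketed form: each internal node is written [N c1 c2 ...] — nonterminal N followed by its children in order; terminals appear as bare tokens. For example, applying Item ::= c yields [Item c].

Seq
Seq , Item
Seq , Item , Item
Seq , Item , Item , Item
Seq , Item , Item , Item , Item
Item , Item , Item , Item , Item
lit , Item , Item , Item , Item
lit , c , Item , Item , Item
lit , c , lit , Item , Item
lit , c , lit , c , Item
lit , c , lit , c , lit

[Seq [Seq [Seq [Seq [Seq [Item lit]] , [Item c]] , [Item lit]] , [Item c]] , [Item lit]]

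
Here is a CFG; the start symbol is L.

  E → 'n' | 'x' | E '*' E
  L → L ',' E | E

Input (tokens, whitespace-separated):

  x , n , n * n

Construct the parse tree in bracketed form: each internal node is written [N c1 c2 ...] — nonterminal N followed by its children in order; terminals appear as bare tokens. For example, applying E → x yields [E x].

L
L , E
L , E , E
E , E , E
x , E , E
x , n , E
x , n , E * E
x , n , n * E
x , n , n * n

[L [L [L [E x]] , [E n]] , [E [E n] * [E n]]]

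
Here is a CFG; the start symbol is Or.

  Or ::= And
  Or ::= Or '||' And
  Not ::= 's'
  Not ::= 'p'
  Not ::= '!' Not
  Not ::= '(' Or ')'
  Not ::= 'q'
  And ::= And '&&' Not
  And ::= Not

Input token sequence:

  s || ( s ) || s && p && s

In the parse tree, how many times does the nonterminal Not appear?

[Or [Or [Or [And [Not s]]] || [And [Not ( [Or [And [Not s]]] )]]] || [And [And [And [Not s]] && [Not p]] && [Not s]]]

6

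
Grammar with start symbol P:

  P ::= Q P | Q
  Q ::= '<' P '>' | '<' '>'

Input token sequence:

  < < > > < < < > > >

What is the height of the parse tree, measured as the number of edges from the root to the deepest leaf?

7

[P [Q < [P [Q < >]] >] [P [Q < [P [Q < [P [Q < >]] >]] >]]]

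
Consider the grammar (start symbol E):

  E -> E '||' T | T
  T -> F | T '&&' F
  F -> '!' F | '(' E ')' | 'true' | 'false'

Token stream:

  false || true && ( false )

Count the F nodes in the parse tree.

[E [E [T [F false]]] || [T [T [F true]] && [F ( [E [T [F false]]] )]]]

4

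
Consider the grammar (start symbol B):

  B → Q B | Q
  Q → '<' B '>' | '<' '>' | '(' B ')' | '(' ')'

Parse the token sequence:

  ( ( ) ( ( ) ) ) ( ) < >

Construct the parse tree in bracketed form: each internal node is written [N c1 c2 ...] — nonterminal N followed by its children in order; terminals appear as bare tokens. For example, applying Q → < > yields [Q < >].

B
Q B
( B ) B
( Q B ) B
( ( ) B ) B
( ( ) Q ) B
( ( ) ( B ) ) B
( ( ) ( Q ) ) B
( ( ) ( ( ) ) ) B
( ( ) ( ( ) ) ) Q B
( ( ) ( ( ) ) ) ( ) B
( ( ) ( ( ) ) ) ( ) Q
( ( ) ( ( ) ) ) ( ) < >

[B [Q ( [B [Q ( )] [B [Q ( [B [Q ( )]] )]]] )] [B [Q ( )] [B [Q < >]]]]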